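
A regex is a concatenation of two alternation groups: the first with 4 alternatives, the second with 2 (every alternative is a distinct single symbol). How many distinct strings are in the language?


First group: 4 alternatives
Second group: 2 alternatives
Concatenation: each choice from group 1 pairs with each from group 2
Total = 4 x 2 = 8

8


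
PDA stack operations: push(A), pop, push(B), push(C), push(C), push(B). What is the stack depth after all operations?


Tracing stack operations:
  push(A) -> stack = [A], depth=1
  pop -> removed A, stack = [], depth=0
  push(B) -> stack = [B], depth=1
  push(C) -> stack = [B,C], depth=2
  push(C) -> stack = [B,C,C], depth=3
  push(B) -> stack = [B,C,C,B], depth=4
Final depth = 4

4


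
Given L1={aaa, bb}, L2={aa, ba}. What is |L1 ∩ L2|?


L1 = {aaa, bb}
L2 = {aa, ba}
Checking each string in L1 against L2:
  'aaa': in L2? No
  'bb': in L2? No
Intersection = {}
|L1 ∩ L2| = 0

0


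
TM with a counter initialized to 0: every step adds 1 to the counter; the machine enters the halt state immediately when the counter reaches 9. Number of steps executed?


Counter starts at 0. Counting sequence:
  Step 1: counter = 1
  Step 2: counter = 2
  Step 3: counter = 3
  Step 4: counter = 4
  Step 5: counter = 5
  Step 6: counter = 6
  ...
  Step 9: counter = 9
Counter reached 9 -> halt
Total steps = 9

9


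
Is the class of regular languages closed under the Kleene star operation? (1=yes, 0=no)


Regular languages are closed under:
- Union (DFA product construction)
- Intersection (DFA product construction)
- Complement (swap accept/reject states)
- Concatenation (NFA construction)
- Kleene star (NFA construction)
Kleene star is in this list
Therefore: closed

1


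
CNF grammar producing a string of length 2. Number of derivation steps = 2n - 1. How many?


Chomsky Normal Form derivation:
String length n = 2
Each step either:
  - Splits a nonterminal into two (n-1 such steps)
  - Converts a nonterminal to terminal (n such steps)
Total = (n-1) + n = 2n - 1
= 2(2) - 1
= 4 - 1
= 3

3


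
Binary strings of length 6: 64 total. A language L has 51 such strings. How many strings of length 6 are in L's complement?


Alphabet: {0,1}
String length: 6
Total strings of length 6 = 2^6 = 64
Strings in L = 51
Complement = total - |L|
= 64 - 51
= 13

13


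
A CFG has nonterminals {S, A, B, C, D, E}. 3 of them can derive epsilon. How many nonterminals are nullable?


Nonterminals: {S, A, B, C, D, E}
A nonterminal is nullable if it can derive epsilon
Counting nullable nonterminals: 3
Total nullable = 3

3


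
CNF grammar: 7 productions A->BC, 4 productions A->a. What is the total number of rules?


CNF allows two rule forms:
  A -> BC (binary): 7 rules
  A -> a (terminal): 4 rules
Total = 7 + 4 = 11

11


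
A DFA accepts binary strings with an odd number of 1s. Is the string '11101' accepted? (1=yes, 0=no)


DFA has 2 states: q_even (start, accept=no) and q_odd
Processing string '11101' character by character:
  Position 0: read '1', 1-count=1 -> q_odd
  Position 1: read '1', 1-count=2 -> q_even
  Position 2: read '1', 1-count=3 -> q_odd
  Position 3: read '0', 1-count=3 -> q_odd (no change)
  Position 4: read '1', 1-count=4 -> q_even
Final state: q_even, total 1s = 4 (even); the DFA requires an odd count -> reject

0


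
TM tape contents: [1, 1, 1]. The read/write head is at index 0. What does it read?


Tape: [1, 1, 1]
Positions: 0 1 2
Values:    1 1 1
Head at position 0
tape[0] = 1

1


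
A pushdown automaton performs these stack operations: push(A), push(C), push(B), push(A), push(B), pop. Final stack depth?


Tracing stack operations:
  push(A) -> stack = [A], depth=1
  push(C) -> stack = [A,C], depth=2
  push(B) -> stack = [A,C,B], depth=3
  push(A) -> stack = [A,C,B,A], depth=4
  push(B) -> stack = [A,C,B,A,B], depth=5
  pop -> removed B, stack = [A,C,B,A], depth=4
Final depth = 4

4


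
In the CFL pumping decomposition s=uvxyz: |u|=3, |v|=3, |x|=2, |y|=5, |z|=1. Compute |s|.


|s| = |u| + |v| + |x| + |y| + |z|
= 3 + 3 + 2 + 5 + 1
= 6 + 2 + 6
= 8 + 6
= 14

14


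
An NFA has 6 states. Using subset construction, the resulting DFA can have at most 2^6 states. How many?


NFA has 6 states
Subset construction: each DFA state = subset of NFA states
Maximum subsets = 2^6
2^6 = 64

64


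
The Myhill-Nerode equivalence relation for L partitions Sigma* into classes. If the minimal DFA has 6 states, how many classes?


Myhill-Nerode theorem:
Number of equivalence classes = number of states in minimal DFA
Minimal DFA states = 6
Therefore equivalence classes = 6

6


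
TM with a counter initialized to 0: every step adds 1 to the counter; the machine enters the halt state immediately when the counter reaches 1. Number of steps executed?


Counter starts at 0. Counting sequence:
  Step 1: counter = 1
Counter reached 1 -> halt
Total steps = 1

1


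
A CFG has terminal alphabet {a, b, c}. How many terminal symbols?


Terminal symbols: a, b, c
Counting each: a (#1), b (#2), c (#3)
Total = 3

3


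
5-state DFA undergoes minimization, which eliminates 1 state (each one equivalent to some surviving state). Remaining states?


Original DFA: 5 states
Redundant states removed: 1
Minimized states = original - removed
= 5 - 1
= 4

4


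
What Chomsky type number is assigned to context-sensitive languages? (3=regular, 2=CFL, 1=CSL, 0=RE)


Chomsky hierarchy levels:
  Type 3: Regular (DFA/NFA/regex)
  Type 2: Context-free (PDA)
  Type 1: Context-sensitive
  Type 0: Recursively enumerable (TM)
'context-sensitive' corresponds to Type 1

1


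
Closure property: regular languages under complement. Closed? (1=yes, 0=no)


Regular languages are closed under:
- Union (DFA product construction)
- Intersection (DFA product construction)
- Complement (swap accept/reject states)
- Concatenation (NFA construction)
- Kleene star (NFA construction)
complement is in this list
Therefore: closed

1


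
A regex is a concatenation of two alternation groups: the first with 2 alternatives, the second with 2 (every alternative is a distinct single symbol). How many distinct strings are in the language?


First group: 2 alternatives
Second group: 2 alternatives
Concatenation: each choice from group 1 pairs with each from group 2
Total = 2 x 2 = 4

4


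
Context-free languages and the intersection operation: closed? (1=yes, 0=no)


CFL closure properties:
  Closed under: union, concatenation, Kleene star
  NOT closed under: intersection, complement
Operation 'intersection' is in not-closed list -> No (not closed)

0


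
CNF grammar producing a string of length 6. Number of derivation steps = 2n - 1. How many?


Chomsky Normal Form derivation:
String length n = 6
Each step either:
  - Splits a nonterminal into two (n-1 such steps)
  - Converts a nonterminal to terminal (n such steps)
Total = (n-1) + n = 2n - 1
= 2(6) - 1
= 12 - 1
= 11

11


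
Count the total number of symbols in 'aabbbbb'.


String: 'aabbbbb'
Counting characters:
  'a' appears 2 time(s)
  'b' appears 5 time(s)
Total length = 2 + 5 = 7

7


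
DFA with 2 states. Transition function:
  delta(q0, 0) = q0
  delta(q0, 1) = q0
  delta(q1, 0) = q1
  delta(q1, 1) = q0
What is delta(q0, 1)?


Looking up transition function:
delta(q0, 1) in the table
Row: q0, Column: 1
Result: q0

q0


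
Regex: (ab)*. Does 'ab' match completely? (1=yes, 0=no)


Pattern: (ab)*
String: 'ab'
Pattern requires: zero or more repetitions of 'ab'
Pairs: ['ab']
All pairs are 'ab'? Yes
Result: 1

1


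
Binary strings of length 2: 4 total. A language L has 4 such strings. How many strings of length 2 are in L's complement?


Alphabet: {0,1}
String length: 2
Total strings of length 2 = 2^2 = 4
Strings in L = 4
Complement = total - |L|
= 4 - 4
= 0

0


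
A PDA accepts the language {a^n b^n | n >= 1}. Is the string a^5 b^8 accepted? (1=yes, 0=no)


Language requires equal numbers of a's and b's
PDA pushes for each 'a', pops for each 'b'
Number of a's = 5
Number of b's = 8
5 != 8 -> Reject

0


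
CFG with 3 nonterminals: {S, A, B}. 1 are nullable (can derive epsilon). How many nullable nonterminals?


Nonterminals: {S, A, B}
A nonterminal is nullable if it can derive epsilon
Counting nullable nonterminals: 1
Total nullable = 1

1


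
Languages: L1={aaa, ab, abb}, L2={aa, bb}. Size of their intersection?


L1 = {aaa, ab, abb}
L2 = {aa, bb}
Checking each string in L1 against L2:
  'aaa': in L2? No
  'ab': in L2? No
  'abb': in L2? No
Intersection = {}
|L1 ∩ L2| = 0

0


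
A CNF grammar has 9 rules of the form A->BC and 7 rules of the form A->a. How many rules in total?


CNF allows two rule forms:
  A -> BC (binary): 9 rules
  A -> a (terminal): 7 rules
Total = 9 + 7 = 16

16


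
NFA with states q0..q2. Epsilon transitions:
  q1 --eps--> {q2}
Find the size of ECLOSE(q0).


Starting from q0
Initialize closure = {q0}
q0 has no outgoing epsilon transitions -> nothing to add
Final closure: {q0}
Size = 1

1


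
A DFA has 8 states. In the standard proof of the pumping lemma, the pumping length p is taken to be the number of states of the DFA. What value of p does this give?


Pumping lemma for regular languages (standard proof):
Take p = |Q|, the number of DFA states.
Any string of length >= |Q| passes through |Q|+1 states while reading its first |Q| symbols,
so by pigeonhole some state repeats, giving the loop that can be pumped.
Here |Q| = 8
Therefore the proof uses p = 8

8


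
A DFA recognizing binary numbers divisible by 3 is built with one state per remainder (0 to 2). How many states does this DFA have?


Divisibility by 3 is tracked via the remainder mod 3: 0, 1, ..., 2
The construction assigns one state to each remainder
Number of remainders = 3

3


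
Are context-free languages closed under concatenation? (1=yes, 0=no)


CFL closure properties:
  Closed under: union, concatenation, Kleene star
  NOT closed under: intersection, complement
Operation 'concatenation' is in closed list -> Yes (closed)

1


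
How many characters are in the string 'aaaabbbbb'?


String: 'aaaabbbbb'
Counting characters:
  'a' appears 4 time(s)
  'b' appears 5 time(s)
Total length = 4 + 5 = 9

9


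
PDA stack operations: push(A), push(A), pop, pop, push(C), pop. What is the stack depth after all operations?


Tracing stack operations:
  push(A) -> stack = [A], depth=1
  push(A) -> stack = [A,A], depth=2
  pop -> removed A, stack = [A], depth=1
  pop -> removed A, stack = [], depth=0
  push(C) -> stack = [C], depth=1
  pop -> removed C, stack = [], depth=0
Final depth = 0

0


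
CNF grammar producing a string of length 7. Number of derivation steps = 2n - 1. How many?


Chomsky Normal Form derivation:
String length n = 7
Each step either:
  - Splits a nonterminal into two (n-1 such steps)
  - Converts a nonterminal to terminal (n such steps)
Total = (n-1) + n = 2n - 1
= 2(7) - 1
= 14 - 1
= 13

13


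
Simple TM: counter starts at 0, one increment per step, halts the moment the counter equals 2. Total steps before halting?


Counter starts at 0. Counting sequence:
  Step 1: counter = 1
  Step 2: counter = 2
Counter reached 2 -> halt
Total steps = 2

2


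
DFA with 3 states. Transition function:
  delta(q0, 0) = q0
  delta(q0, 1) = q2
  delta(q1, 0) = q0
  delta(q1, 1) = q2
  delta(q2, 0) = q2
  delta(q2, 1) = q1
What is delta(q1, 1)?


Looking up transition function:
delta(q1, 1) in the table
Row: q1, Column: 1
Result: q2

q2


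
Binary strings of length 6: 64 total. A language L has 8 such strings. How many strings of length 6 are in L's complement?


Alphabet: {0,1}
String length: 6
Total strings of length 6 = 2^6 = 64
Strings in L = 8
Complement = total - |L|
= 64 - 8
= 56

56


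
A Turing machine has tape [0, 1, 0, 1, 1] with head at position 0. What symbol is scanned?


Tape: [0, 1, 0, 1, 1]
Positions: 0 1 2 3 4
Values:    0 1 0 1 1
Head at position 0
tape[0] = 0

0


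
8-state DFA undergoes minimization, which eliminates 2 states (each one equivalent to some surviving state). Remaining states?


Original DFA: 8 states
Redundant states removed: 2
Minimized states = original - removed
= 8 - 2
= 6

6


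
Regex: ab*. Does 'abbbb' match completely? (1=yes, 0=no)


Pattern: ab*
String: 'abbbb'
Pattern requires: exactly one 'a' followed by zero or more 'b's
First char is 'a' -> OK
Rest 'bbbb': all b's? Yes
Result: 1

1


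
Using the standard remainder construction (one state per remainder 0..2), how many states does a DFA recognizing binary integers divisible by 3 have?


Divisibility by 3 is tracked via the remainder mod 3: 0, 1, ..., 2
The construction assigns one state to each remainder
Number of remainders = 3

3


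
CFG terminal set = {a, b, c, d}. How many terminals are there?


Terminal symbols: a, b, c, d
Counting each: a (#1), b (#2), c (#3), d (#4)
Total = 4

4


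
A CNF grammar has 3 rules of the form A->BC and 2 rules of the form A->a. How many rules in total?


CNF allows two rule forms:
  A -> BC (binary): 3 rules
  A -> a (terminal): 2 rules
Total = 3 + 2 = 5

5


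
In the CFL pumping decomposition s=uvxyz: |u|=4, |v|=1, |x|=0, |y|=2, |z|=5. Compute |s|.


|s| = |u| + |v| + |x| + |y| + |z|
= 4 + 1 + 0 + 2 + 5
= 5 + 0 + 7
= 5 + 7
= 12

12


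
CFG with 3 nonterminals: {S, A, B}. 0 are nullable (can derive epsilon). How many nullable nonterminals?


Nonterminals: {S, A, B}
A nonterminal is nullable if it can derive epsilon
Counting nullable nonterminals: 0
Total nullable = 0

0


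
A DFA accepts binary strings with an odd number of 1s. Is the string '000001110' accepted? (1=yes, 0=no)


DFA has 2 states: q_even (start, accept=no) and q_odd
Processing string '000001110' character by character:
  Position 0: read '0', 1-count=0 -> q_even (no change)
  Position 1: read '0', 1-count=0 -> q_even (no change)
  Position 2: read '0', 1-count=0 -> q_even (no change)
  Position 3: read '0', 1-count=0 -> q_even (no change)
  Position 4: read '0', 1-count=0 -> q_even (no change)
  Position 5: read '1', 1-count=1 -> q_odd
  Position 6: read '1', 1-count=2 -> q_even
  Position 7: read '1', 1-count=3 -> q_odd
  Position 8: read '0', 1-count=3 -> q_odd (no change)
Final state: q_odd, total 1s = 3 (odd); the DFA requires an odd count -> accept

1


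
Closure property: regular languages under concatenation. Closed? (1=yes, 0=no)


Regular languages are closed under:
- Union (DFA product construction)
- Intersection (DFA product construction)
- Complement (swap accept/reject states)
- Concatenation (NFA construction)
- Kleene star (NFA construction)
concatenation is in this list
Therefore: closed

1


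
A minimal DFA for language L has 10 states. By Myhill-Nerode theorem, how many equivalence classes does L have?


Myhill-Nerode theorem:
Number of equivalence classes = number of states in minimal DFA
Minimal DFA states = 10
Therefore equivalence classes = 10

10


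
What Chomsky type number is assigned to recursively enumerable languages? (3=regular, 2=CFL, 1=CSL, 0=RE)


Chomsky hierarchy levels:
  Type 3: Regular (DFA/NFA/regex)
  Type 2: Context-free (PDA)
  Type 1: Context-sensitive
  Type 0: Recursively enumerable (TM)
'recursively enumerable' corresponds to Type 0

0


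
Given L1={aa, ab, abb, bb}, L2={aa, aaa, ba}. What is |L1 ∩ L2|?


L1 = {aa, ab, abb, bb}
L2 = {aa, aaa, ba}
Checking each string in L1 against L2:
  'aa': in L2? Yes
  'ab': in L2? No
  'abb': in L2? No
  'bb': in L2? No
Intersection = {aa}
|L1 ∩ L2| = 1

1


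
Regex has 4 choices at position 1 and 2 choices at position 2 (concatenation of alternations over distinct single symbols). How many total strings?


First group: 4 alternatives
Second group: 2 alternatives
Concatenation: each choice from group 1 pairs with each from group 2
Total = 4 x 2 = 8

8


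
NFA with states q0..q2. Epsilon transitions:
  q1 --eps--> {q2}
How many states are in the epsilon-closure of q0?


Starting from q0
Initialize closure = {q0}
q0 has no outgoing epsilon transitions -> nothing to add
Final closure: {q0}
Size = 1

1


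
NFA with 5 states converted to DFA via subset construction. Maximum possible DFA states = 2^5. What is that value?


NFA has 5 states
Subset construction: each DFA state = subset of NFA states
Maximum subsets = 2^5
2^5 = 32

32


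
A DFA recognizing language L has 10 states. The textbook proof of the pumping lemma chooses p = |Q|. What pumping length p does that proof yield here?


Pumping lemma for regular languages (standard proof):
Take p = |Q|, the number of DFA states.
Any string of length >= |Q| passes through |Q|+1 states while reading its first |Q| symbols,
so by pigeonhole some state repeats, giving the loop that can be pumped.
Here |Q| = 10
Therefore the proof uses p = 10

10


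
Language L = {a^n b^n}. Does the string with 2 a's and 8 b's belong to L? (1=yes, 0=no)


Language requires equal numbers of a's and b's
PDA pushes for each 'a', pops for each 'b'
Number of a's = 2
Number of b's = 8
2 != 8 -> Reject

0


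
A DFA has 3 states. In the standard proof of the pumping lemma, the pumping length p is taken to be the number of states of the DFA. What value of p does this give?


Pumping lemma for regular languages (standard proof):
Take p = |Q|, the number of DFA states.
Any string of length >= |Q| passes through |Q|+1 states while reading its first |Q| symbols,
so by pigeonhole some state repeats, giving the loop that can be pumped.
Here |Q| = 3
Therefore the proof uses p = 3

3


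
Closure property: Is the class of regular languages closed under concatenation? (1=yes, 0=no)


Regular languages are closed under all standard operations:
- Union: Yes (product construction)
- Intersection: Yes (product construction)
- Complement: Yes (swap accept/reject)
- Concatenation: Yes (NFA construction)
Operation: concatenation -> Closed

1


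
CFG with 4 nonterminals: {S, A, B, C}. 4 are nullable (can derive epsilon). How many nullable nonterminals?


Nonterminals: {S, A, B, C}
A nonterminal is nullable if it can derive epsilon
Counting nullable nonterminals: 4
Total nullable = 4

4


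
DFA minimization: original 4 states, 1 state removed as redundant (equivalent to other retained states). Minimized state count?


Original DFA: 4 states
Redundant states removed: 1
Minimized states = original - removed
= 4 - 1
= 3

3


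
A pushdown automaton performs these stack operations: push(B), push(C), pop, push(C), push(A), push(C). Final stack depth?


Tracing stack operations:
  push(B) -> stack = [B], depth=1
  push(C) -> stack = [B,C], depth=2
  pop -> removed C, stack = [B], depth=1
  push(C) -> stack = [B,C], depth=2
  push(A) -> stack = [B,C,A], depth=3
  push(C) -> stack = [B,C,A,C], depth=4
Final depth = 4

4


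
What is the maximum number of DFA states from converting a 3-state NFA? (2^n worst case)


NFA has 3 states
Subset construction: each DFA state = subset of NFA states
Maximum subsets = 2^3
2^3 = 8

8


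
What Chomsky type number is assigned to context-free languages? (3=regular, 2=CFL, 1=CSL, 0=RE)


Chomsky hierarchy levels:
  Type 3: Regular (DFA/NFA/regex)
  Type 2: Context-free (PDA)
  Type 1: Context-sensitive
  Type 0: Recursively enumerable (TM)
'context-free' corresponds to Type 2

2


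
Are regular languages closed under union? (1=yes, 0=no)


Regular languages are closed under:
- Union (DFA product construction)
- Intersection (DFA product construction)
- Complement (swap accept/reject states)
- Concatenation (NFA construction)
- Kleene star (NFA construction)
union is in this list
Therefore: closed

1


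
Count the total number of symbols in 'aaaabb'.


String: 'aaaabb'
Counting characters:
  'a' appears 4 time(s)
  'b' appears 2 time(s)
Total length = 4 + 2 = 6

6


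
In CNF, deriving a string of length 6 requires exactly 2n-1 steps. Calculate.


Chomsky Normal Form derivation:
String length n = 6
Each step either:
  - Splits a nonterminal into two (n-1 such steps)
  - Converts a nonterminal to terminal (n such steps)
Total = (n-1) + n = 2n - 1
= 2(6) - 1
= 12 - 1
= 11

11


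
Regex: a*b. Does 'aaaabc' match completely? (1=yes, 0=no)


Pattern: a*b
String: 'aaaabc'
Pattern requires: zero or more 'a's followed by exactly one 'b'
Found 4 leading 'a's
Remaining: 'bc'
Remaining is not 'b' -> no match
Result: 0

0


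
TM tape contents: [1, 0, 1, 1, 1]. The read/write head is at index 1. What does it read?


Tape: [1, 0, 1, 1, 1]
Positions: 0 1 2 3 4
Values:    1 0 1 1 1
Head at position 1
tape[1] = 0

0


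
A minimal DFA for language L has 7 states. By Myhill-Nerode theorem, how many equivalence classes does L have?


Myhill-Nerode theorem:
Number of equivalence classes = number of states in minimal DFA
Minimal DFA states = 7
Therefore equivalence classes = 7

7


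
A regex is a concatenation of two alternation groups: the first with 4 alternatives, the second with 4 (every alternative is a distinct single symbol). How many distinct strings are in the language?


First group: 4 alternatives
Second group: 4 alternatives
Concatenation: each choice from group 1 pairs with each from group 2
Total = 4 x 4 = 16

16


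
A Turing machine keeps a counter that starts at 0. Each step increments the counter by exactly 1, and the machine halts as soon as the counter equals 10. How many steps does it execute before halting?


Counter starts at 0. Counting sequence:
  Step 1: counter = 1
  Step 2: counter = 2
  Step 3: counter = 3
  Step 4: counter = 4
  Step 5: counter = 5
  Step 6: counter = 6
  ...
  Step 10: counter = 10
Counter reached 10 -> halt
Total steps = 10

10


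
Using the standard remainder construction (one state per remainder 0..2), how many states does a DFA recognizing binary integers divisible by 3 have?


Divisibility by 3 is tracked via the remainder mod 3: 0, 1, ..., 2
The construction assigns one state to each remainder
Number of remainders = 3

3


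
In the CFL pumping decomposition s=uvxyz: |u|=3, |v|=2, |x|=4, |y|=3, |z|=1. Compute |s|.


|s| = |u| + |v| + |x| + |y| + |z|
= 3 + 2 + 4 + 3 + 1
= 5 + 4 + 4
= 9 + 4
= 13

13


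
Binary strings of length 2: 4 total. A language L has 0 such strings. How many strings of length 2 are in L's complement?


Alphabet: {0,1}
String length: 2
Total strings of length 2 = 2^2 = 4
Strings in L = 0
Complement = total - |L|
= 4 - 0
= 4

4


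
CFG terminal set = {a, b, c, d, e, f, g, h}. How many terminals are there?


Terminal symbols: a, b, c, d, e, f, g, h
Counting each: a (#1), b (#2), c (#3), d (#4), e (#5), f (#6), g (#7), h (#8)
Total = 8

8


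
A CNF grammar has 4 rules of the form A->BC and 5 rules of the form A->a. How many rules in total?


CNF allows two rule forms:
  A -> BC (binary): 4 rules
  A -> a (terminal): 5 rules
Total = 4 + 5 = 9

9


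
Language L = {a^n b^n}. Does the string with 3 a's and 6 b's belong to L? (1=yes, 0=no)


Language requires equal numbers of a's and b's
PDA pushes for each 'a', pops for each 'b'
Number of a's = 3
Number of b's = 6
3 != 6 -> Reject

0


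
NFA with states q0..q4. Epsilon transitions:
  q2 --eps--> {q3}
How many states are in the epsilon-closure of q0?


Starting from q0
Initialize closure = {q0}
q0 has no outgoing epsilon transitions -> nothing to add
Final closure: {q0}
Size = 1

1


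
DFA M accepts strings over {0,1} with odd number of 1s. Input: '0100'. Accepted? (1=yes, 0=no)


DFA has 2 states: q_even (start, accept=no) and q_odd
Processing string '0100' character by character:
  Position 0: read '0', 1-count=0 -> q_even (no change)
  Position 1: read '1', 1-count=1 -> q_odd
  Position 2: read '0', 1-count=1 -> q_odd (no change)
  Position 3: read '0', 1-count=1 -> q_odd (no change)
Final state: q_odd, total 1s = 1 (odd); the DFA requires an odd count -> accept

1


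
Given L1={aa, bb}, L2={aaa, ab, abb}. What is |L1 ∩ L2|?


L1 = {aa, bb}
L2 = {aaa, ab, abb}
Checking each string in L1 against L2:
  'aa': in L2? No
  'bb': in L2? No
Intersection = {}
|L1 ∩ L2| = 0

0


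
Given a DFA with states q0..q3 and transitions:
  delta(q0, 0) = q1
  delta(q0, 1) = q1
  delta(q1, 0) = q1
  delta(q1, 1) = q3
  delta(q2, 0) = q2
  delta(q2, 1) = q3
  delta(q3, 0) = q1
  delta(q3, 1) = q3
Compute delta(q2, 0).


Looking up transition function:
delta(q2, 0) in the table
Row: q2, Column: 0
Result: q2

q2


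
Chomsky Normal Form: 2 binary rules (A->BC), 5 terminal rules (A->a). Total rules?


CNF allows two rule forms:
  A -> BC (binary): 2 rules
  A -> a (terminal): 5 rules
Total = 2 + 5 = 7

7


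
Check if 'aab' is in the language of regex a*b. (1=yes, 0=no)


Pattern: a*b
String: 'aab'
Pattern requires: zero or more 'a's followed by exactly one 'b'
Found 2 leading 'a's
Remaining: 'b'
Remaining is exactly 'b' -> match
Result: 1

1


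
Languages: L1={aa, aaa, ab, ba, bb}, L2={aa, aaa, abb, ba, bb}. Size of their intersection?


L1 = {aa, aaa, ab, ba, bb}
L2 = {aa, aaa, abb, ba, bb}
Checking each string in L1 against L2:
  'aa': in L2? Yes
  'aaa': in L2? Yes
  'ab': in L2? No
  'ba': in L2? Yes
  'bb': in L2? Yes
Intersection = {aa, aaa, ba, bb}
|L1 ∩ L2| = 4

4


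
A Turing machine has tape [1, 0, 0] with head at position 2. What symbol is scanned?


Tape: [1, 0, 0]
Positions: 0 1 2
Values:    1 0 0
Head at position 2
tape[2] = 0

0


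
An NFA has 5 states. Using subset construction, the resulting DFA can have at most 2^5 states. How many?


NFA has 5 states
Subset construction: each DFA state = subset of NFA states
Maximum subsets = 2^5
2^5 = 32

32


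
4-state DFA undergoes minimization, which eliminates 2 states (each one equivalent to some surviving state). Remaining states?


Original DFA: 4 states
Redundant states removed: 2
Minimized states = original - removed
= 4 - 2
= 2

2


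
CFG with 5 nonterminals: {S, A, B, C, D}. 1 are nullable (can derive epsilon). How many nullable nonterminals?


Nonterminals: {S, A, B, C, D}
A nonterminal is nullable if it can derive epsilon
Counting nullable nonterminals: 1
Total nullable = 1

1


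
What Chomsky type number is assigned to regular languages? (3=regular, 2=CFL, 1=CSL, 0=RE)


Chomsky hierarchy levels:
  Type 3: Regular (DFA/NFA/regex)
  Type 2: Context-free (PDA)
  Type 1: Context-sensitive
  Type 0: Recursively enumerable (TM)
'regular' corresponds to Type 3

3


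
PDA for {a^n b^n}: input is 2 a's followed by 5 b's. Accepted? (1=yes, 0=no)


Language requires equal numbers of a's and b's
PDA pushes for each 'a', pops for each 'b'
Number of a's = 2
Number of b's = 5
2 != 5 -> Reject

0


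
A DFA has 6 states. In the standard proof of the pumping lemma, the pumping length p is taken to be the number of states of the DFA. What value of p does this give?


Pumping lemma for regular languages (standard proof):
Take p = |Q|, the number of DFA states.
Any string of length >= |Q| passes through |Q|+1 states while reading its first |Q| symbols,
so by pigeonhole some state repeats, giving the loop that can be pumped.
Here |Q| = 6
Therefore the proof uses p = 6

6


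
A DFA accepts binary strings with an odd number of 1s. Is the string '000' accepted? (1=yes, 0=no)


DFA has 2 states: q_even (start, accept=no) and q_odd
Processing string '000' character by character:
  Position 0: read '0', 1-count=0 -> q_even (no change)
  Position 1: read '0', 1-count=0 -> q_even (no change)
  Position 2: read '0', 1-count=0 -> q_even (no change)
Final state: q_even, total 1s = 0 (even); the DFA requires an odd count -> reject

0


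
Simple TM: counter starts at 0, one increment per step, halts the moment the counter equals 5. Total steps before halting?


Counter starts at 0. Counting sequence:
  Step 1: counter = 1
  Step 2: counter = 2
  Step 3: counter = 3
  Step 4: counter = 4
  Step 5: counter = 5
Counter reached 5 -> halt
Total steps = 5

5


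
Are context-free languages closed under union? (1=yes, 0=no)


CFL closure properties:
  Closed under: union, concatenation, Kleene star
  NOT closed under: intersection, complement
Operation 'union' is in closed list -> Yes (closed)

1


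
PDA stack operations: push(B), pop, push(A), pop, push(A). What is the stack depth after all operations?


Tracing stack operations:
  push(B) -> stack = [B], depth=1
  pop -> removed B, stack = [], depth=0
  push(A) -> stack = [A], depth=1
  pop -> removed A, stack = [], depth=0
  push(A) -> stack = [A], depth=1
Final depth = 1

1


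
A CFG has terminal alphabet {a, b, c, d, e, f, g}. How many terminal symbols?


Terminal symbols: a, b, c, d, e, f, g
Counting each: a (#1), b (#2), c (#3), d (#4), e (#5), f (#6), g (#7)
Total = 7

7


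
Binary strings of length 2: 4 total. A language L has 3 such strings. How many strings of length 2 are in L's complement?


Alphabet: {0,1}
String length: 2
Total strings of length 2 = 2^2 = 4
Strings in L = 3
Complement = total - |L|
= 4 - 3
= 1

1


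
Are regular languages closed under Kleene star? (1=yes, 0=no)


Regular languages are closed under:
- Union (DFA product construction)
- Intersection (DFA product construction)
- Complement (swap accept/reject states)
- Concatenation (NFA construction)
- Kleene star (NFA construction)
Kleene star is in this list
Therefore: closed

1


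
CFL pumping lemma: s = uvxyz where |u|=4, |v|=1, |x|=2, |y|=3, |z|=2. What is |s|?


|s| = |u| + |v| + |x| + |y| + |z|
= 4 + 1 + 2 + 3 + 2
= 5 + 2 + 5
= 7 + 5
= 12

12


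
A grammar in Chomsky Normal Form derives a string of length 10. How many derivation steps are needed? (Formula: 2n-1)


Chomsky Normal Form derivation:
String length n = 10
Each step either:
  - Splits a nonterminal into two (n-1 such steps)
  - Converts a nonterminal to terminal (n such steps)
Total = (n-1) + n = 2n - 1
= 2(10) - 1
= 20 - 1
= 19

19


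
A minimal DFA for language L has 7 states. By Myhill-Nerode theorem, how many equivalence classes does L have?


Myhill-Nerode theorem:
Number of equivalence classes = number of states in minimal DFA
Minimal DFA states = 7
Therefore equivalence classes = 7

7


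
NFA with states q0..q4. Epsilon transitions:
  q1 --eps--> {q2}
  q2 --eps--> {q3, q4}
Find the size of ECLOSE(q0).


Starting from q0
Initialize closure = {q0}
q0 has no outgoing epsilon transitions -> nothing to add
Final closure: {q0}
Size = 1

1


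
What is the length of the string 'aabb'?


String: 'aabb'
Counting characters:
  'a' appears 2 time(s)
  'b' appears 2 time(s)
Total length = 2 + 2 = 4

4


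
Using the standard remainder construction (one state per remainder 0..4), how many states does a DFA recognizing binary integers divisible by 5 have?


Divisibility by 5 is tracked via the remainder mod 5: 0, 1, ..., 4
The construction assigns one state to each remainder
Number of remainders = 5

5


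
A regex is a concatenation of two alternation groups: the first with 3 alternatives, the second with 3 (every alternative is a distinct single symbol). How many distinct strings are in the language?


First group: 3 alternatives
Second group: 3 alternatives
Concatenation: each choice from group 1 pairs with each from group 2
Total = 3 x 3 = 9

9


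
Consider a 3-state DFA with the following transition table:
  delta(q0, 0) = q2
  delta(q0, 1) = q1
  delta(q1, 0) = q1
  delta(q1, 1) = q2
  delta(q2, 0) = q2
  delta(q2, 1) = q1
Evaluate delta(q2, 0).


Looking up transition function:
delta(q2, 0) in the table
Row: q2, Column: 0
Result: q2

q2


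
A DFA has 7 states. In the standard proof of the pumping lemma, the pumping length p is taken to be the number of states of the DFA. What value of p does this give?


Pumping lemma for regular languages (standard proof):
Take p = |Q|, the number of DFA states.
Any string of length >= |Q| passes through |Q|+1 states while reading its first |Q| symbols,
so by pigeonhole some state repeats, giving the loop that can be pumped.
Here |Q| = 7
Therefore the proof uses p = 7

7


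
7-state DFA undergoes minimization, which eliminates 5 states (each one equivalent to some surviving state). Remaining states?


Original DFA: 7 states
Redundant states removed: 5
Minimized states = original - removed
= 7 - 5
= 2

2


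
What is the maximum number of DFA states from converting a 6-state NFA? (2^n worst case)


NFA has 6 states
Subset construction: each DFA state = subset of NFA states
Maximum subsets = 2^6
2^6 = 64

64


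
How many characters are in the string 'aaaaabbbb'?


String: 'aaaaabbbb'
Counting characters:
  'a' appears 5 time(s)
  'b' appears 4 time(s)
Total length = 5 + 4 = 9

9


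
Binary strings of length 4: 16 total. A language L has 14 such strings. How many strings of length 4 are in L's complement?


Alphabet: {0,1}
String length: 4
Total strings of length 4 = 2^4 = 16
Strings in L = 14
Complement = total - |L|
= 16 - 14
= 2

2


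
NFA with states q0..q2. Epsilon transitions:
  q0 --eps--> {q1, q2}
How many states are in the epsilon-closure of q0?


Starting from q0
Initialize closure = {q0}
Follow epsilon from q0 -> add q1
Follow epsilon from q0 -> add q2
Final closure: {q0, q1, q2}
Size = 3

3


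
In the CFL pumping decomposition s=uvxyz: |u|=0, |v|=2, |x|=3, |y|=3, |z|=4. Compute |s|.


|s| = |u| + |v| + |x| + |y| + |z|
= 0 + 2 + 3 + 3 + 4
= 2 + 3 + 7
= 5 + 7
= 12

12


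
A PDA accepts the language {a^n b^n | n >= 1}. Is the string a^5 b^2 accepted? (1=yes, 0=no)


Language requires equal numbers of a's and b's
PDA pushes for each 'a', pops for each 'b'
Number of a's = 5
Number of b's = 2
5 != 2 -> Reject

0


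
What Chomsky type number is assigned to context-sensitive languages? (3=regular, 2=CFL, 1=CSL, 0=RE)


Chomsky hierarchy levels:
  Type 3: Regular (DFA/NFA/regex)
  Type 2: Context-free (PDA)
  Type 1: Context-sensitive
  Type 0: Recursively enumerable (TM)
'context-sensitive' corresponds to Type 1

1


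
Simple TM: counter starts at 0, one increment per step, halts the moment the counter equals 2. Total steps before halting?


Counter starts at 0. Counting sequence:
  Step 1: counter = 1
  Step 2: counter = 2
Counter reached 2 -> halt
Total steps = 2

2


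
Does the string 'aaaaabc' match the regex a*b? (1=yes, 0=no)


Pattern: a*b
String: 'aaaaabc'
Pattern requires: zero or more 'a's followed by exactly one 'b'
Found 5 leading 'a's
Remaining: 'bc'
Remaining is not 'b' -> no match
Result: 0

0


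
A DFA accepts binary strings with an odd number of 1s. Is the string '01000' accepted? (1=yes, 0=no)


DFA has 2 states: q_even (start, accept=no) and q_odd
Processing string '01000' character by character:
  Position 0: read '0', 1-count=0 -> q_even (no change)
  Position 1: read '1', 1-count=1 -> q_odd
  Position 2: read '0', 1-count=1 -> q_odd (no change)
  Position 3: read '0', 1-count=1 -> q_odd (no change)
  Position 4: read '0', 1-count=1 -> q_odd (no change)
Final state: q_odd, total 1s = 1 (odd); the DFA requires an odd count -> accept

1


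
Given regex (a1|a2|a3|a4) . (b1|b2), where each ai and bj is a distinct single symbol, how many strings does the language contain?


First group: 4 alternatives
Second group: 2 alternatives
Concatenation: each choice from group 1 pairs with each from group 2
Total = 4 x 2 = 8

8


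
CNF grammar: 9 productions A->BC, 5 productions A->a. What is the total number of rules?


CNF allows two rule forms:
  A -> BC (binary): 9 rules
  A -> a (terminal): 5 rules
Total = 9 + 5 = 14

14


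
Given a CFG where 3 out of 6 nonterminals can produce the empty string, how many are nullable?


Nonterminals: {S, A, B, C, D, E}
A nonterminal is nullable if it can derive epsilon
Counting nullable nonterminals: 3
Total nullable = 3

3


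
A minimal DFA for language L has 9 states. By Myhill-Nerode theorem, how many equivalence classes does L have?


Myhill-Nerode theorem:
Number of equivalence classes = number of states in minimal DFA
Minimal DFA states = 9
Therefore equivalence classes = 9

9


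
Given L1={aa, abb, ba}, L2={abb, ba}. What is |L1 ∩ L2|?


L1 = {aa, abb, ba}
L2 = {abb, ba}
Checking each string in L1 against L2:
  'aa': in L2? No
  'abb': in L2? Yes
  'ba': in L2? Yes
Intersection = {abb, ba}
|L1 ∩ L2| = 2

2


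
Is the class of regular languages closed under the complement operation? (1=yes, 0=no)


Regular languages are closed under:
- Union (DFA product construction)
- Intersection (DFA product construction)
- Complement (swap accept/reject states)
- Concatenation (NFA construction)
- Kleene star (NFA construction)
complement is in this list
Therefore: closed

1


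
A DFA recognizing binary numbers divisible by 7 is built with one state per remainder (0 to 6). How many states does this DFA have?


Divisibility by 7 is tracked via the remainder mod 7: 0, 1, ..., 6
The construction assigns one state to each remainder
Number of remainders = 7

7


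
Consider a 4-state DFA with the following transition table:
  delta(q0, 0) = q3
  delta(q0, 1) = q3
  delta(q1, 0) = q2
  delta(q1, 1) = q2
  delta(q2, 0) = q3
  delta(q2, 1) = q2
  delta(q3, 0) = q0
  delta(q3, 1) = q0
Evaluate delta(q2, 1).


Looking up transition function:
delta(q2, 1) in the table
Row: q2, Column: 1
Result: q2

q2


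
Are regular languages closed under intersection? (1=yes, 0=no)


Regular languages are closed under all standard operations:
- Union: Yes (product construction)
- Intersection: Yes (product construction)
- Complement: Yes (swap accept/reject)
- Concatenation: Yes (NFA construction)
Operation: intersection -> Closed

1


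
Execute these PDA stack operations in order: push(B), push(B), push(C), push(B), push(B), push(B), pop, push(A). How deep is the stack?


Tracing stack operations:
  push(B) -> stack = [B], depth=1
  push(B) -> stack = [B,B], depth=2
  push(C) -> stack = [B,B,C], depth=3
  push(B) -> stack = [B,B,C,B], depth=4
  push(B) -> stack = [B,B,C,B,B], depth=5
  push(B) -> stack = [B,B,C,B,B,B], depth=6
  pop -> removed B, stack = [B,B,C,B,B], depth=5
  push(A) -> stack = [B,B,C,B,B,A], depth=6
Final depth = 6

6


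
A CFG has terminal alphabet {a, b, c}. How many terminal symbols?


Terminal symbols: a, b, c
Counting each: a (#1), b (#2), c (#3)
Total = 3

3


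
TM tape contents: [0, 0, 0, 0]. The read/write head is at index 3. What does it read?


Tape: [0, 0, 0, 0]
Positions: 0 1 2 3
Values:    0 0 0 0
Head at position 3
tape[3] = 0

0


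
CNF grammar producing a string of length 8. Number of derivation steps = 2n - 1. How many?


Chomsky Normal Form derivation:
String length n = 8
Each step either:
  - Splits a nonterminal into two (n-1 such steps)
  - Converts a nonterminal to terminal (n such steps)
Total = (n-1) + n = 2n - 1
= 2(8) - 1
= 16 - 1
= 15

15


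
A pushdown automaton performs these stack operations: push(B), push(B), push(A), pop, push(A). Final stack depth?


Tracing stack operations:
  push(B) -> stack = [B], depth=1
  push(B) -> stack = [B,B], depth=2
  push(A) -> stack = [B,B,A], depth=3
  pop -> removed A, stack = [B,B], depth=2
  push(A) -> stack = [B,B,A], depth=3
Final depth = 3

3


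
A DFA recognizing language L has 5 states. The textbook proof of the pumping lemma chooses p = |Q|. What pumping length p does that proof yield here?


Pumping lemma for regular languages (standard proof):
Take p = |Q|, the number of DFA states.
Any string of length >= |Q| passes through |Q|+1 states while reading its first |Q| symbols,
so by pigeonhole some state repeats, giving the loop that can be pumped.
Here |Q| = 5
Therefore the proof uses p = 5

5


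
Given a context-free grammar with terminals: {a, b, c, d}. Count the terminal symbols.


Terminal symbols: a, b, c, d
Counting each: a (#1), b (#2), c (#3), d (#4)
Total = 4

4
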